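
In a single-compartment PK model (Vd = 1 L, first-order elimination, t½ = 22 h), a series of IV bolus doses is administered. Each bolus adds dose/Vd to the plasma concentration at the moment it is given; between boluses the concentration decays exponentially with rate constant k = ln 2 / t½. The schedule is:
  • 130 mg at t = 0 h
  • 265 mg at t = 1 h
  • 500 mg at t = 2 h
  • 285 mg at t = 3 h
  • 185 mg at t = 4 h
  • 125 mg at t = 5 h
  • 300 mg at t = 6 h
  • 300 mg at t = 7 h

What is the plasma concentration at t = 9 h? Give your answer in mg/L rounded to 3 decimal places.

k = ln 2 / 22 = 0.03151 per h
Dose 1 (130 mg at t=0 h): 130·exp(−0.03151·9) = 97.903 mg/L
Dose 2 (265 mg at t=1 h): 265·exp(−0.03151·8) = 205.959 mg/L
Dose 3 (500 mg at t=2 h): 500·exp(−0.03151·7) = 401.040 mg/L
Dose 4 (285 mg at t=3 h): 285·exp(−0.03151·6) = 235.910 mg/L
Dose 5 (185 mg at t=4 h): 185·exp(−0.03151·5) = 158.036 mg/L
Dose 6 (125 mg at t=5 h): 125·exp(−0.03151·4) = 110.199 mg/L
Dose 7 (300 mg at t=6 h): 300·exp(−0.03151·3) = 272.943 mg/L
Dose 8 (300 mg at t=7 h): 300·exp(−0.03151·2) = 281.679 mg/L
C(9) = 97.903 + 205.959 + 401.040 + 235.910 + 158.036 + 110.199 + 272.943 + 281.679 = 1763.668 mg/L

1763.668 mg/L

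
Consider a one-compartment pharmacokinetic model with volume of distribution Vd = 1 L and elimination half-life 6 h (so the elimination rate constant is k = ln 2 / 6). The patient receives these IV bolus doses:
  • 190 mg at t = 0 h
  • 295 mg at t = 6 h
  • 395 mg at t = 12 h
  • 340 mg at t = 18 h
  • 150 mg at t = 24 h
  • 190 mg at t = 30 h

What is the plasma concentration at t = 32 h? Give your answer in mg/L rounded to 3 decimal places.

336.331 mg/L

k = ln 2 / 6 = 0.11552 per h
Dose 1 (190 mg at t=0 h): 190·exp(−0.11552·32) = 4.713 mg/L
Dose 2 (295 mg at t=6 h): 295·exp(−0.11552·26) = 14.634 mg/L
Dose 3 (395 mg at t=12 h): 395·exp(−0.11552·20) = 39.189 mg/L
Dose 4 (340 mg at t=18 h): 340·exp(−0.11552·14) = 67.465 mg/L
Dose 5 (150 mg at t=24 h): 150·exp(−0.11552·8) = 59.528 mg/L
Dose 6 (190 mg at t=30 h): 190·exp(−0.11552·2) = 150.803 mg/L
C(32) = 4.713 + 14.634 + 39.189 + 67.465 + 59.528 + 150.803 = 336.331 mg/L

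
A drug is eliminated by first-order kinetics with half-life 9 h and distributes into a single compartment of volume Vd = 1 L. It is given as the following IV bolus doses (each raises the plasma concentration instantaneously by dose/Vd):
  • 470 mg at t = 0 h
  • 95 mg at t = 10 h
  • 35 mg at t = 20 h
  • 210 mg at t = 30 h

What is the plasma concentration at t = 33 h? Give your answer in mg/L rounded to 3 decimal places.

k = ln 2 / 9 = 0.07702 per h
Dose 1 (470 mg at t=0 h): 470·exp(−0.07702·33) = 37.010 mg/L
Dose 2 (95 mg at t=10 h): 95·exp(−0.07702·23) = 16.159 mg/L
Dose 3 (35 mg at t=20 h): 35·exp(−0.07702·13) = 12.860 mg/L
Dose 4 (210 mg at t=30 h): 210·exp(−0.07702·3) = 166.677 mg/L
C(33) = 37.010 + 16.159 + 12.860 + 166.677 = 232.707 mg/L

232.707 mg/L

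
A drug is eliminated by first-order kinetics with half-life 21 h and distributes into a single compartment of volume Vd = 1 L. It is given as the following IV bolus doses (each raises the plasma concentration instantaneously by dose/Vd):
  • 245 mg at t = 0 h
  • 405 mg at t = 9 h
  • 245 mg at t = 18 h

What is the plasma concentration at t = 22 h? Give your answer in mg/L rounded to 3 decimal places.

596.916 mg/L

k = ln 2 / 21 = 0.03301 per h
Dose 1 (245 mg at t=0 h): 245·exp(−0.03301·22) = 118.523 mg/L
Dose 2 (405 mg at t=9 h): 405·exp(−0.03301·13) = 263.696 mg/L
Dose 3 (245 mg at t=18 h): 245·exp(−0.03301·4) = 214.698 mg/L
C(22) = 118.523 + 263.696 + 214.698 = 596.916 mg/L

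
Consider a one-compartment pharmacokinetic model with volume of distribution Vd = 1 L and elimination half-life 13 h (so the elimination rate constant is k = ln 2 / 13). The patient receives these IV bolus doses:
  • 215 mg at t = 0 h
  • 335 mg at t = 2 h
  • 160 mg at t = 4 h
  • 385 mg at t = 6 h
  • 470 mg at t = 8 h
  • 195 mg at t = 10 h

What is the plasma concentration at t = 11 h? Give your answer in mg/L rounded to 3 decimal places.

1317.380 mg/L

k = ln 2 / 13 = 0.05332 per h
Dose 1 (215 mg at t=0 h): 215·exp(−0.05332·11) = 119.597 mg/L
Dose 2 (335 mg at t=2 h): 335·exp(−0.05332·9) = 207.319 mg/L
Dose 3 (160 mg at t=4 h): 160·exp(−0.05332·7) = 110.161 mg/L
Dose 4 (385 mg at t=6 h): 385·exp(−0.05332·5) = 294.904 mg/L
Dose 5 (470 mg at t=8 h): 470·exp(−0.05332·3) = 400.525 mg/L
Dose 6 (195 mg at t=10 h): 195·exp(−0.05332·1) = 184.875 mg/L
C(11) = 119.597 + 207.319 + 110.161 + 294.904 + 400.525 + 184.875 = 1317.380 mg/L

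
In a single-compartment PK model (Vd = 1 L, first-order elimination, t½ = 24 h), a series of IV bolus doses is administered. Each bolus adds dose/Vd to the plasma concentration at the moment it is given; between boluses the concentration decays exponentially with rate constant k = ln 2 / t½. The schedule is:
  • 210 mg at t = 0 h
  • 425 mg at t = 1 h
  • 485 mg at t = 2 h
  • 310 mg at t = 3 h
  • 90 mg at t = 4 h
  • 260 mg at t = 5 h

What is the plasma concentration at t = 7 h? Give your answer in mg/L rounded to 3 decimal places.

k = ln 2 / 24 = 0.02888 per h
Dose 1 (210 mg at t=0 h): 210·exp(−0.02888·7) = 171.561 mg/L
Dose 2 (425 mg at t=1 h): 425·exp(−0.02888·6) = 357.381 mg/L
Dose 3 (485 mg at t=2 h): 485·exp(−0.02888·5) = 419.785 mg/L
Dose 4 (310 mg at t=3 h): 310·exp(−0.02888·4) = 276.179 mg/L
Dose 5 (90 mg at t=4 h): 90·exp(−0.02888·3) = 82.530 mg/L
Dose 6 (260 mg at t=5 h): 260·exp(−0.02888·2) = 245.407 mg/L
C(7) = 171.561 + 357.381 + 419.785 + 276.179 + 82.530 + 245.407 = 1552.844 mg/L

1552.844 mg/L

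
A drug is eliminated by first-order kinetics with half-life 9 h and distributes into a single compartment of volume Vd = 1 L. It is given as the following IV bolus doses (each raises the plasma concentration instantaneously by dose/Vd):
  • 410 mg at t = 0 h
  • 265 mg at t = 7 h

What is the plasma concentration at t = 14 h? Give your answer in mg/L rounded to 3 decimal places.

294.046 mg/L

k = ln 2 / 9 = 0.07702 per h
Dose 1 (410 mg at t=0 h): 410·exp(−0.07702·14) = 139.481 mg/L
Dose 2 (265 mg at t=7 h): 265·exp(−0.07702·7) = 154.565 mg/L
C(14) = 139.481 + 154.565 = 294.046 mg/L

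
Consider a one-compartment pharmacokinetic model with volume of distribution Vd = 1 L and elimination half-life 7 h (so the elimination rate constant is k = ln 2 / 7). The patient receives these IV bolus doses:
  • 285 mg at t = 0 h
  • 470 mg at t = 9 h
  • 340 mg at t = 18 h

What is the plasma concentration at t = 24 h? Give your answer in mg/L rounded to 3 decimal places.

k = ln 2 / 7 = 0.09902 per h
Dose 1 (285 mg at t=0 h): 285·exp(−0.09902·24) = 26.469 mg/L
Dose 2 (470 mg at t=9 h): 470·exp(−0.09902·15) = 106.423 mg/L
Dose 3 (340 mg at t=18 h): 340·exp(−0.09902·6) = 187.695 mg/L
C(24) = 26.469 + 106.423 + 187.695 = 320.587 mg/L

320.587 mg/L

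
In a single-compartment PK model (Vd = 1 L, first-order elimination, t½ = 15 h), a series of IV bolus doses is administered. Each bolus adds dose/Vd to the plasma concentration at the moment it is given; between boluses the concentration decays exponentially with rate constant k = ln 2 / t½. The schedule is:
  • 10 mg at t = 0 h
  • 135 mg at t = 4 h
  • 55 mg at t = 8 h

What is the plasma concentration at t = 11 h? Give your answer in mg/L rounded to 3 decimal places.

151.586 mg/L

k = ln 2 / 15 = 0.04621 per h
Dose 1 (10 mg at t=0 h): 10·exp(−0.04621·11) = 6.015 mg/L
Dose 2 (135 mg at t=4 h): 135·exp(−0.04621·7) = 97.691 mg/L
Dose 3 (55 mg at t=8 h): 55·exp(−0.04621·3) = 47.880 mg/L
C(11) = 6.015 + 97.691 + 47.880 = 151.586 mg/L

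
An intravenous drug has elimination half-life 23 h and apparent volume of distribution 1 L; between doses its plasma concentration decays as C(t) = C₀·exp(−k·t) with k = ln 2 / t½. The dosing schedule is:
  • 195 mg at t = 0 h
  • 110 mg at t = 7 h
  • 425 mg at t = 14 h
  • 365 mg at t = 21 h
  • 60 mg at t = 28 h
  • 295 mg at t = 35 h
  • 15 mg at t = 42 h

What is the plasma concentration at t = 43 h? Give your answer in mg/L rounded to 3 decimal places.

740.503 mg/L

k = ln 2 / 23 = 0.03014 per h
Dose 1 (195 mg at t=0 h): 195·exp(−0.03014·43) = 53.363 mg/L
Dose 2 (110 mg at t=7 h): 110·exp(−0.03014·36) = 37.172 mg/L
Dose 3 (425 mg at t=14 h): 425·exp(−0.03014·29) = 177.349 mg/L
Dose 4 (365 mg at t=21 h): 365·exp(−0.03014·22) = 188.084 mg/L
Dose 5 (60 mg at t=28 h): 60·exp(−0.03014·15) = 38.179 mg/L
Dose 6 (295 mg at t=35 h): 295·exp(−0.03014·8) = 231.801 mg/L
Dose 7 (15 mg at t=42 h): 15·exp(−0.03014·1) = 14.555 mg/L
C(43) = 53.363 + 37.172 + 177.349 + 188.084 + 38.179 + 231.801 + 14.555 = 740.503 mg/L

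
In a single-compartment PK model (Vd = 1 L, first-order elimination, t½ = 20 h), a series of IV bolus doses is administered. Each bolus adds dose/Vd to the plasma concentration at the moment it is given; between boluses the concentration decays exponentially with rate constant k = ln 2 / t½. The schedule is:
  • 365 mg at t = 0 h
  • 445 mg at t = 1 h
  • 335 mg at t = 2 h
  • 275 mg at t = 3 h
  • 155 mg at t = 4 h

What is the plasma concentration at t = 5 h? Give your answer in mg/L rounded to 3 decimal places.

k = ln 2 / 20 = 0.03466 per h
Dose 1 (365 mg at t=0 h): 365·exp(−0.03466·5) = 306.927 mg/L
Dose 2 (445 mg at t=1 h): 445·exp(−0.03466·4) = 387.395 mg/L
Dose 3 (335 mg at t=2 h): 335·exp(−0.03466·3) = 301.919 mg/L
Dose 4 (275 mg at t=3 h): 275·exp(−0.03466·2) = 256.584 mg/L
Dose 5 (155 mg at t=4 h): 155·exp(−0.03466·1) = 149.720 mg/L
C(5) = 306.927 + 387.395 + 301.919 + 256.584 + 149.720 = 1402.545 mg/L

1402.545 mg/L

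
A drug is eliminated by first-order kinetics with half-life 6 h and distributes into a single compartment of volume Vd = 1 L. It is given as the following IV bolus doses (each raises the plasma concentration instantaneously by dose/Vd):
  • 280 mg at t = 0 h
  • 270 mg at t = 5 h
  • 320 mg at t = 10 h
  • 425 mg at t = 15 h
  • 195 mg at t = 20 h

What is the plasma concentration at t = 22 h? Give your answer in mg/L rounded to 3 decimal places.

484.019 mg/L

k = ln 2 / 6 = 0.11552 per h
Dose 1 (280 mg at t=0 h): 280·exp(−0.11552·22) = 22.049 mg/L
Dose 2 (270 mg at t=5 h): 270·exp(−0.11552·17) = 37.883 mg/L
Dose 3 (320 mg at t=10 h): 320·exp(−0.11552·12) = 80.000 mg/L
Dose 4 (425 mg at t=15 h): 425·exp(−0.11552·7) = 189.316 mg/L
Dose 5 (195 mg at t=20 h): 195·exp(−0.11552·2) = 154.772 mg/L
C(22) = 22.049 + 37.883 + 80.000 + 189.316 + 154.772 = 484.019 mg/L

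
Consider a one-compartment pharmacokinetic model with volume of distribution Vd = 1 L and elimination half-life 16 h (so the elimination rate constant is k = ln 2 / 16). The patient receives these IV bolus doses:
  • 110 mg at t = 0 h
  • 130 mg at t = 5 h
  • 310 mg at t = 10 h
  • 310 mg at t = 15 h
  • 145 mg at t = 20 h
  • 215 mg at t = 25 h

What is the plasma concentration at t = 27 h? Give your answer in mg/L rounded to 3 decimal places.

k = ln 2 / 16 = 0.04332 per h
Dose 1 (110 mg at t=0 h): 110·exp(−0.04332·27) = 34.151 mg/L
Dose 2 (130 mg at t=5 h): 130·exp(−0.04332·22) = 50.122 mg/L
Dose 3 (310 mg at t=10 h): 310·exp(−0.04332·17) = 148.429 mg/L
Dose 4 (310 mg at t=15 h): 310·exp(−0.04332·12) = 184.327 mg/L
Dose 5 (145 mg at t=20 h): 145·exp(−0.04332·7) = 107.070 mg/L
Dose 6 (215 mg at t=25 h): 215·exp(−0.04332·2) = 197.156 mg/L
C(27) = 34.151 + 50.122 + 148.429 + 184.327 + 107.070 + 197.156 = 721.254 mg/L

721.254 mg/L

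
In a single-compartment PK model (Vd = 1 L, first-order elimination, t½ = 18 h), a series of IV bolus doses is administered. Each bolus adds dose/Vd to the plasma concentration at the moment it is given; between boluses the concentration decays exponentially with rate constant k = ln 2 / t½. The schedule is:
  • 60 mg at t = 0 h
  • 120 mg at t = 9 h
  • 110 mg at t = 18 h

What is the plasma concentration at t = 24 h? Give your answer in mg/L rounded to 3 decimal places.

178.466 mg/L

k = ln 2 / 18 = 0.03851 per h
Dose 1 (60 mg at t=0 h): 60·exp(−0.03851·24) = 23.811 mg/L
Dose 2 (120 mg at t=9 h): 120·exp(−0.03851·15) = 67.348 mg/L
Dose 3 (110 mg at t=18 h): 110·exp(−0.03851·6) = 87.307 mg/L
C(24) = 23.811 + 67.348 + 87.307 = 178.466 mg/L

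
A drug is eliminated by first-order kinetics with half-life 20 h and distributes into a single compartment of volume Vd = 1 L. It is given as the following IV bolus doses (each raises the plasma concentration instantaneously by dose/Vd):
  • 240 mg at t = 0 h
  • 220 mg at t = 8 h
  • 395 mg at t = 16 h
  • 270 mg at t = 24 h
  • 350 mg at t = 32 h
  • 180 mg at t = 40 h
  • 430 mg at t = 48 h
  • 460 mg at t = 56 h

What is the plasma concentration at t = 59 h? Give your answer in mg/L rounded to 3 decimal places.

1176.644 mg/L

k = ln 2 / 20 = 0.03466 per h
Dose 1 (240 mg at t=0 h): 240·exp(−0.03466·59) = 31.058 mg/L
Dose 2 (220 mg at t=8 h): 220·exp(−0.03466·51) = 37.566 mg/L
Dose 3 (395 mg at t=16 h): 395·exp(−0.03466·43) = 88.998 mg/L
Dose 4 (270 mg at t=24 h): 270·exp(−0.03466·35) = 80.271 mg/L
Dose 5 (350 mg at t=32 h): 350·exp(−0.03466·27) = 137.302 mg/L
Dose 6 (180 mg at t=40 h): 180·exp(−0.03466·19) = 93.174 mg/L
Dose 7 (430 mg at t=48 h): 430·exp(−0.03466·11) = 293.699 mg/L
Dose 8 (460 mg at t=56 h): 460·exp(−0.03466·3) = 414.575 mg/L
C(59) = 31.058 + 37.566 + 88.998 + 80.271 + 137.302 + 93.174 + 293.699 + 414.575 = 1176.644 mg/L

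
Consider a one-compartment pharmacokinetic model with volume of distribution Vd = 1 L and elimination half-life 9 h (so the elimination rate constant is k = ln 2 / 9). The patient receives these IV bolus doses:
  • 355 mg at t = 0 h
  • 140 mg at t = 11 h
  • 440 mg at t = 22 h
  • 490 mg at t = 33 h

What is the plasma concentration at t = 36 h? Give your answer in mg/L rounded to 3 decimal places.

k = ln 2 / 9 = 0.07702 per h
Dose 1 (355 mg at t=0 h): 355·exp(−0.07702·36) = 22.188 mg/L
Dose 2 (140 mg at t=11 h): 140·exp(−0.07702·25) = 20.414 mg/L
Dose 3 (440 mg at t=22 h): 440·exp(−0.07702·14) = 149.687 mg/L
Dose 4 (490 mg at t=33 h): 490·exp(−0.07702·3) = 388.913 mg/L
C(36) = 22.188 + 20.414 + 149.687 + 388.913 = 581.202 mg/L

581.202 mg/L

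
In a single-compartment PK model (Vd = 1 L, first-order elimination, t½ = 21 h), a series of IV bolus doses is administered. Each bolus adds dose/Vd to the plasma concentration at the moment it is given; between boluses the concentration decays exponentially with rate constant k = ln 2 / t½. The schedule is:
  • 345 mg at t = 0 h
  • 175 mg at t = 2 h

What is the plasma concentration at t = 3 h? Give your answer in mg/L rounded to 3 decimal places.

481.793 mg/L

k = ln 2 / 21 = 0.03301 per h
Dose 1 (345 mg at t=0 h): 345·exp(−0.03301·3) = 312.475 mg/L
Dose 2 (175 mg at t=2 h): 175·exp(−0.03301·1) = 169.318 mg/L
C(3) = 312.475 + 169.318 = 481.793 mg/L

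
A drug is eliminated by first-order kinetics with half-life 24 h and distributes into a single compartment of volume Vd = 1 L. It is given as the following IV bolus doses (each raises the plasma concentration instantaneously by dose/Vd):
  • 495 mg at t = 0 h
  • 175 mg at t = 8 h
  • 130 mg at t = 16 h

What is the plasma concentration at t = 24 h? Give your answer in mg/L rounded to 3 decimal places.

k = ln 2 / 24 = 0.02888 per h
Dose 1 (495 mg at t=0 h): 495·exp(−0.02888·24) = 247.500 mg/L
Dose 2 (175 mg at t=8 h): 175·exp(−0.02888·16) = 110.243 mg/L
Dose 3 (130 mg at t=16 h): 130·exp(−0.02888·8) = 103.181 mg/L
C(24) = 247.500 + 110.243 + 103.181 = 460.924 mg/L

460.924 mg/L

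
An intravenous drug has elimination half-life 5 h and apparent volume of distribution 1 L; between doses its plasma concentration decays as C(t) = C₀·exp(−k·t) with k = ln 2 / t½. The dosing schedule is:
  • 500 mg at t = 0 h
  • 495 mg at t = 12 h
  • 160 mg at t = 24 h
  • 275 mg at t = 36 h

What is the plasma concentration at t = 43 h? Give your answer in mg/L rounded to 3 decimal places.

123.714 mg/L

k = ln 2 / 5 = 0.13863 per h
Dose 1 (500 mg at t=0 h): 500·exp(−0.13863·43) = 1.289 mg/L
Dose 2 (495 mg at t=12 h): 495·exp(−0.13863·31) = 6.733 mg/L
Dose 3 (160 mg at t=24 h): 160·exp(−0.13863·19) = 11.487 mg/L
Dose 4 (275 mg at t=36 h): 275·exp(−0.13863·7) = 104.206 mg/L
C(43) = 1.289 + 6.733 + 11.487 + 104.206 = 123.714 mg/L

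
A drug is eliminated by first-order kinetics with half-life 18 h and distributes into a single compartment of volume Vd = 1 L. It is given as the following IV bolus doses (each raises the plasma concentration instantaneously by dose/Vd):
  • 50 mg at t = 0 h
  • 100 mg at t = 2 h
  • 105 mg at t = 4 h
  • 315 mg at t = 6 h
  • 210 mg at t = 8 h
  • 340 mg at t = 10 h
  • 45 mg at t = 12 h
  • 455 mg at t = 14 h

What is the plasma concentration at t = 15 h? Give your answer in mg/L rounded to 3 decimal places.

k = ln 2 / 18 = 0.03851 per h
Dose 1 (50 mg at t=0 h): 50·exp(−0.03851·15) = 28.062 mg/L
Dose 2 (100 mg at t=2 h): 100·exp(−0.03851·13) = 60.616 mg/L
Dose 3 (105 mg at t=4 h): 105·exp(−0.03851·11) = 68.743 mg/L
Dose 4 (315 mg at t=6 h): 315·exp(−0.03851·9) = 222.739 mg/L
Dose 5 (210 mg at t=8 h): 210·exp(−0.03851·7) = 160.381 mg/L
Dose 6 (340 mg at t=10 h): 340·exp(−0.03851·5) = 280.453 mg/L
Dose 7 (45 mg at t=12 h): 45·exp(−0.03851·3) = 40.090 mg/L
Dose 8 (455 mg at t=14 h): 455·exp(−0.03851·1) = 437.812 mg/L
C(15) = 28.062 + 60.616 + 68.743 + 222.739 + 160.381 + 280.453 + 40.090 + 437.812 = 1298.895 mg/L

1298.895 mg/L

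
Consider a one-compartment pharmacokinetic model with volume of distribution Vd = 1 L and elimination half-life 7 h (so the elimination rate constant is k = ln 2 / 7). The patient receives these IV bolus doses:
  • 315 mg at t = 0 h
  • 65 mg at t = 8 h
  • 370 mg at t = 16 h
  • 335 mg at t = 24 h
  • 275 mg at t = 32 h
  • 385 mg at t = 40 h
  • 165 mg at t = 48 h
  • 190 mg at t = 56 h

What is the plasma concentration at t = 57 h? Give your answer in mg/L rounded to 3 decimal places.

k = ln 2 / 7 = 0.09902 per h
Dose 1 (315 mg at t=0 h): 315·exp(−0.09902·57) = 1.114 mg/L
Dose 2 (65 mg at t=8 h): 65·exp(−0.09902·49) = 0.508 mg/L
Dose 3 (370 mg at t=16 h): 370·exp(−0.09902·41) = 6.383 mg/L
Dose 4 (335 mg at t=24 h): 335·exp(−0.09902·33) = 12.762 mg/L
Dose 5 (275 mg at t=32 h): 275·exp(−0.09902·25) = 23.133 mg/L
Dose 6 (385 mg at t=40 h): 385·exp(−0.09902·17) = 71.513 mg/L
Dose 7 (165 mg at t=48 h): 165·exp(−0.09902·9) = 67.678 mg/L
Dose 8 (190 mg at t=56 h): 190·exp(−0.09902·1) = 172.087 mg/L
C(57) = 1.114 + 0.508 + 6.383 + 12.762 + 23.133 + 71.513 + 67.678 + 172.087 = 355.178 mg/L

355.178 mg/L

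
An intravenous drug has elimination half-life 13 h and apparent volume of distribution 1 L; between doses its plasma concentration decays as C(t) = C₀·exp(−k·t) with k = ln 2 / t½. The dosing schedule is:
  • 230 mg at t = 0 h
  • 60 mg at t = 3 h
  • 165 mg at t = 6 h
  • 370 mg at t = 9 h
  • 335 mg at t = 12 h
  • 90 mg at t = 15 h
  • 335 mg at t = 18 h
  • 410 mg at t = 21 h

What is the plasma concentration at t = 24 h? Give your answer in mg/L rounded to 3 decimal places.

1138.080 mg/L

k = ln 2 / 13 = 0.05332 per h
Dose 1 (230 mg at t=0 h): 230·exp(−0.05332·24) = 63.971 mg/L
Dose 2 (60 mg at t=3 h): 60·exp(−0.05332·21) = 19.583 mg/L
Dose 3 (165 mg at t=6 h): 165·exp(−0.05332·18) = 63.194 mg/L
Dose 4 (370 mg at t=9 h): 370·exp(−0.05332·15) = 166.287 mg/L
Dose 5 (335 mg at t=12 h): 335·exp(−0.05332·12) = 176.673 mg/L
Dose 6 (90 mg at t=15 h): 90·exp(−0.05332·9) = 55.698 mg/L
Dose 7 (335 mg at t=18 h): 335·exp(−0.05332·6) = 243.281 mg/L
Dose 8 (410 mg at t=21 h): 410·exp(−0.05332·3) = 349.394 mg/L
C(24) = 63.971 + 19.583 + 63.194 + 166.287 + 176.673 + 55.698 + 243.281 + 349.394 = 1138.080 mg/L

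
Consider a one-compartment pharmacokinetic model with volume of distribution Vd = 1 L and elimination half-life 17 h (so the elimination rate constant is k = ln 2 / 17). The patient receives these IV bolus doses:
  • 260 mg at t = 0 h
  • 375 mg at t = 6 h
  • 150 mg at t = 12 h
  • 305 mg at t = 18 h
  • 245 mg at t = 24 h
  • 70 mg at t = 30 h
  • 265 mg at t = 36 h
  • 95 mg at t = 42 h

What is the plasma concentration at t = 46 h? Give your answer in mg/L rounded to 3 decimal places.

641.472 mg/L

k = ln 2 / 17 = 0.04077 per h
Dose 1 (260 mg at t=0 h): 260·exp(−0.04077·46) = 39.849 mg/L
Dose 2 (375 mg at t=6 h): 375·exp(−0.04077·40) = 73.405 mg/L
Dose 3 (150 mg at t=12 h): 150·exp(−0.04077·34) = 37.500 mg/L
Dose 4 (305 mg at t=18 h): 305·exp(−0.04077·28) = 97.384 mg/L
Dose 5 (245 mg at t=24 h): 245·exp(−0.04077·22) = 99.907 mg/L
Dose 6 (70 mg at t=30 h): 70·exp(−0.04077·16) = 36.457 mg/L
Dose 7 (265 mg at t=36 h): 265·exp(−0.04077·10) = 176.266 mg/L
Dose 8 (95 mg at t=42 h): 95·exp(−0.04077·4) = 80.704 mg/L
C(46) = 39.849 + 73.405 + 37.500 + 97.384 + 99.907 + 36.457 + 176.266 + 80.704 = 641.472 mg/L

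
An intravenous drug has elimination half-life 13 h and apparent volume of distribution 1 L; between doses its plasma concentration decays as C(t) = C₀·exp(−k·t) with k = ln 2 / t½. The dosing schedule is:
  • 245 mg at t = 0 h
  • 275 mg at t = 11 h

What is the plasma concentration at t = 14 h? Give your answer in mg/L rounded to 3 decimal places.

k = ln 2 / 13 = 0.05332 per h
Dose 1 (245 mg at t=0 h): 245·exp(−0.05332·14) = 116.139 mg/L
Dose 2 (275 mg at t=11 h): 275·exp(−0.05332·3) = 234.350 mg/L
C(14) = 116.139 + 234.350 = 350.489 mg/L

350.489 mg/L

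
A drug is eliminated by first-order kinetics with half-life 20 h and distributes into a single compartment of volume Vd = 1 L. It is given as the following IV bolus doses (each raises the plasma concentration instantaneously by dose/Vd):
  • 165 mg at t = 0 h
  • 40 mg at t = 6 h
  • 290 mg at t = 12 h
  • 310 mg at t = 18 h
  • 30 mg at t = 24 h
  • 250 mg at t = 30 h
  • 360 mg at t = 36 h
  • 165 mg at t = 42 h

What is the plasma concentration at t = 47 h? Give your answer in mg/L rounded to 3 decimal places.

k = ln 2 / 20 = 0.03466 per h
Dose 1 (165 mg at t=0 h): 165·exp(−0.03466·47) = 32.364 mg/L
Dose 2 (40 mg at t=6 h): 40·exp(−0.03466·41) = 9.659 mg/L
Dose 3 (290 mg at t=12 h): 290·exp(−0.03466·35) = 86.218 mg/L
Dose 4 (310 mg at t=18 h): 310·exp(−0.03466·29) = 113.467 mg/L
Dose 5 (30 mg at t=24 h): 30·exp(−0.03466·23) = 13.519 mg/L
Dose 6 (250 mg at t=30 h): 250·exp(−0.03466·17) = 138.696 mg/L
Dose 7 (360 mg at t=36 h): 360·exp(−0.03466·11) = 245.887 mg/L
Dose 8 (165 mg at t=42 h): 165·exp(−0.03466·5) = 138.748 mg/L
C(47) = 32.364 + 9.659 + 86.218 + 113.467 + 13.519 + 138.696 + 245.887 + 138.748 = 778.558 mg/L

778.558 mg/L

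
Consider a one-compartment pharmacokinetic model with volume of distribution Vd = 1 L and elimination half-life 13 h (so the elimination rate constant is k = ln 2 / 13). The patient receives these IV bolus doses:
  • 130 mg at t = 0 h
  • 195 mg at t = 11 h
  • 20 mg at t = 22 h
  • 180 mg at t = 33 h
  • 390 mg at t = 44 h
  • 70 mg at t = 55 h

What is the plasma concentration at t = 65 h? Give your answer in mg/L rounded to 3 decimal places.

k = ln 2 / 13 = 0.05332 per h
Dose 1 (130 mg at t=0 h): 130·exp(−0.05332·65) = 4.062 mg/L
Dose 2 (195 mg at t=11 h): 195·exp(−0.05332·54) = 10.955 mg/L
Dose 3 (20 mg at t=22 h): 20·exp(−0.05332·43) = 2.020 mg/L
Dose 4 (180 mg at t=33 h): 180·exp(−0.05332·32) = 32.680 mg/L
Dose 5 (390 mg at t=44 h): 390·exp(−0.05332·21) = 127.287 mg/L
Dose 6 (70 mg at t=55 h): 70·exp(−0.05332·10) = 41.071 mg/L
C(65) = 4.062 + 10.955 + 2.020 + 32.680 + 127.287 + 41.071 = 218.075 mg/L

218.075 mg/L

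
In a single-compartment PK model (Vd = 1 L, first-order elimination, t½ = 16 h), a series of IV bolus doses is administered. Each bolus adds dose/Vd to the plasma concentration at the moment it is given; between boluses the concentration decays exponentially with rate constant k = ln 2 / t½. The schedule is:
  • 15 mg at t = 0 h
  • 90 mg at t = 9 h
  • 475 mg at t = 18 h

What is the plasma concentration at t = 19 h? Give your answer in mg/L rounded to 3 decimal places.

k = ln 2 / 16 = 0.04332 per h
Dose 1 (15 mg at t=0 h): 15·exp(−0.04332·19) = 6.586 mg/L
Dose 2 (90 mg at t=9 h): 90·exp(−0.04332·10) = 58.358 mg/L
Dose 3 (475 mg at t=18 h): 475·exp(−0.04332·1) = 454.862 mg/L
C(19) = 6.586 + 58.358 + 454.862 = 519.805 mg/L

519.805 mg/L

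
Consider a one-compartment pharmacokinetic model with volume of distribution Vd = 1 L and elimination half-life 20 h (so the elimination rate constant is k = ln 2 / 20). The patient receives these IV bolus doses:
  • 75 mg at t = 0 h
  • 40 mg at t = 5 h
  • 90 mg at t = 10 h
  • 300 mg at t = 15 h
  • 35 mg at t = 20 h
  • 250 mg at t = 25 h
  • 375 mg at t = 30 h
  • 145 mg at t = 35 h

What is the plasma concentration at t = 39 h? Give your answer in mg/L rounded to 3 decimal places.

k = ln 2 / 20 = 0.03466 per h
Dose 1 (75 mg at t=0 h): 75·exp(−0.03466·39) = 19.411 mg/L
Dose 2 (40 mg at t=5 h): 40·exp(−0.03466·34) = 12.311 mg/L
Dose 3 (90 mg at t=10 h): 90·exp(−0.03466·29) = 32.942 mg/L
Dose 4 (300 mg at t=15 h): 300·exp(−0.03466·24) = 130.583 mg/L
Dose 5 (35 mg at t=20 h): 35·exp(−0.03466·19) = 18.117 mg/L
Dose 6 (250 mg at t=25 h): 250·exp(−0.03466·14) = 153.893 mg/L
Dose 7 (375 mg at t=30 h): 375·exp(−0.03466·9) = 274.516 mg/L
Dose 8 (145 mg at t=35 h): 145·exp(−0.03466·4) = 126.230 mg/L
C(39) = 19.411 + 12.311 + 32.942 + 130.583 + 18.117 + 153.893 + 274.516 + 126.230 = 768.003 mg/L

768.003 mg/L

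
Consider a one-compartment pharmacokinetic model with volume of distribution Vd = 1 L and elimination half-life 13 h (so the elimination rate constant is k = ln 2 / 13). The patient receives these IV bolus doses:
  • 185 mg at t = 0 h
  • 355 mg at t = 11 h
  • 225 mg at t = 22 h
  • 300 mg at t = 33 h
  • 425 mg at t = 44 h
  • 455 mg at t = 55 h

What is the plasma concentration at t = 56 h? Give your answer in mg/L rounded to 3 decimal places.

k = ln 2 / 13 = 0.05332 per h
Dose 1 (185 mg at t=0 h): 185·exp(−0.05332·56) = 9.342 mg/L
Dose 2 (355 mg at t=11 h): 355·exp(−0.05332·45) = 32.226 mg/L
Dose 3 (225 mg at t=22 h): 225·exp(−0.05332·34) = 36.718 mg/L
Dose 4 (300 mg at t=33 h): 300·exp(−0.05332·23) = 88.010 mg/L
Dose 5 (425 mg at t=44 h): 425·exp(−0.05332·12) = 224.138 mg/L
Dose 6 (455 mg at t=55 h): 455·exp(−0.05332·1) = 431.375 mg/L
C(56) = 9.342 + 32.226 + 36.718 + 88.010 + 224.138 + 431.375 = 821.807 mg/L

821.807 mg/L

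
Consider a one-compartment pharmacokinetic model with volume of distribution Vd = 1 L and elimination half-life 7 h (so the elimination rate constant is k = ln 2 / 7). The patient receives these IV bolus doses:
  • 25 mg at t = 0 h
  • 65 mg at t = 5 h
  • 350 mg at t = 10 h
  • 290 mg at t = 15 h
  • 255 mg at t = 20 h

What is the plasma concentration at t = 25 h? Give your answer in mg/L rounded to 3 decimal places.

k = ln 2 / 7 = 0.09902 per h
Dose 1 (25 mg at t=0 h): 25·exp(−0.09902·25) = 2.103 mg/L
Dose 2 (65 mg at t=5 h): 65·exp(−0.09902·20) = 8.971 mg/L
Dose 3 (350 mg at t=10 h): 350·exp(−0.09902·15) = 79.251 mg/L
Dose 4 (290 mg at t=15 h): 290·exp(−0.09902·10) = 107.735 mg/L
Dose 5 (255 mg at t=20 h): 255·exp(−0.09902·5) = 155.424 mg/L
C(25) = 2.103 + 8.971 + 79.251 + 107.735 + 155.424 = 353.483 mg/L

353.483 mg/L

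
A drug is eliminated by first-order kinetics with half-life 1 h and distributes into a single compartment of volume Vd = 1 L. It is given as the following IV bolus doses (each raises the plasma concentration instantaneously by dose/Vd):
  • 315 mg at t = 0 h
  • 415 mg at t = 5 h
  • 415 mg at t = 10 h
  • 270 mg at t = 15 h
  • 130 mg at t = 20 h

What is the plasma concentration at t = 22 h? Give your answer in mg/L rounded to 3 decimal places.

k = ln 2 / 1 = 0.69315 per h
Dose 1 (315 mg at t=0 h): 315·exp(−0.69315·22) = 0.000 mg/L
Dose 2 (415 mg at t=5 h): 415·exp(−0.69315·17) = 0.003 mg/L
Dose 3 (415 mg at t=10 h): 415·exp(−0.69315·12) = 0.101 mg/L
Dose 4 (270 mg at t=15 h): 270·exp(−0.69315·7) = 2.109 mg/L
Dose 5 (130 mg at t=20 h): 130·exp(−0.69315·2) = 32.500 mg/L
C(22) = 0.000 + 0.003 + 0.101 + 2.109 + 32.500 = 34.714 mg/L

34.714 mg/L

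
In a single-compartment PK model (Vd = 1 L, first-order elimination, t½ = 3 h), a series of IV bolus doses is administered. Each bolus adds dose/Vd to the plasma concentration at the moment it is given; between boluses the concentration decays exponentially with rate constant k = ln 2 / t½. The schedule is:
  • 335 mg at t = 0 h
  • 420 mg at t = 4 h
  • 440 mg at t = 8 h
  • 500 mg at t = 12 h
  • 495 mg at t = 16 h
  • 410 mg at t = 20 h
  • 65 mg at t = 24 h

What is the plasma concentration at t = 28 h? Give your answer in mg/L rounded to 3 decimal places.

k = ln 2 / 3 = 0.23105 per h
Dose 1 (335 mg at t=0 h): 335·exp(−0.23105·28) = 0.519 mg/L
Dose 2 (420 mg at t=4 h): 420·exp(−0.23105·24) = 1.641 mg/L
Dose 3 (440 mg at t=8 h): 440·exp(−0.23105·20) = 4.331 mg/L
Dose 4 (500 mg at t=12 h): 500·exp(−0.23105·16) = 12.402 mg/L
Dose 5 (495 mg at t=16 h): 495·exp(−0.23105·12) = 30.938 mg/L
Dose 6 (410 mg at t=20 h): 410·exp(−0.23105·8) = 64.571 mg/L
Dose 7 (65 mg at t=24 h): 65·exp(−0.23105·4) = 25.795 mg/L
C(28) = 0.519 + 1.641 + 4.331 + 12.402 + 30.938 + 64.571 + 25.795 = 140.196 mg/L

140.196 mg/L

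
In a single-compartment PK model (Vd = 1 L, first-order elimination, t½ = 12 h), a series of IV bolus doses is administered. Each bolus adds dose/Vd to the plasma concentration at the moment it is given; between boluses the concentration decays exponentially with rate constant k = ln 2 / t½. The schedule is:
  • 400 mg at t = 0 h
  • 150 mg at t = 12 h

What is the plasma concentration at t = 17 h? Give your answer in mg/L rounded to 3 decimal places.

k = ln 2 / 12 = 0.05776 per h
Dose 1 (400 mg at t=0 h): 400·exp(−0.05776·17) = 149.831 mg/L
Dose 2 (150 mg at t=12 h): 150·exp(−0.05776·5) = 112.373 mg/L
C(17) = 149.831 + 112.373 = 262.204 mg/L

262.204 mg/L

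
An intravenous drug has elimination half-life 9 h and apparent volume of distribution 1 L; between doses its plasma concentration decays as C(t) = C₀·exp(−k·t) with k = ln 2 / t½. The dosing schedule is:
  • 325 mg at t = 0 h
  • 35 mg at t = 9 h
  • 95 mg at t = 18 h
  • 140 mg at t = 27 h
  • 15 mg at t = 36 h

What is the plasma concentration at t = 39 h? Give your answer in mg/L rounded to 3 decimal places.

105.909 mg/L

k = ln 2 / 9 = 0.07702 per h
Dose 1 (325 mg at t=0 h): 325·exp(−0.07702·39) = 16.122 mg/L
Dose 2 (35 mg at t=9 h): 35·exp(−0.07702·30) = 3.472 mg/L
Dose 3 (95 mg at t=18 h): 95·exp(−0.07702·21) = 18.850 mg/L
Dose 4 (140 mg at t=27 h): 140·exp(−0.07702·12) = 55.559 mg/L
Dose 5 (15 mg at t=36 h): 15·exp(−0.07702·3) = 11.906 mg/L
C(39) = 16.122 + 3.472 + 18.850 + 55.559 + 11.906 = 105.909 mg/L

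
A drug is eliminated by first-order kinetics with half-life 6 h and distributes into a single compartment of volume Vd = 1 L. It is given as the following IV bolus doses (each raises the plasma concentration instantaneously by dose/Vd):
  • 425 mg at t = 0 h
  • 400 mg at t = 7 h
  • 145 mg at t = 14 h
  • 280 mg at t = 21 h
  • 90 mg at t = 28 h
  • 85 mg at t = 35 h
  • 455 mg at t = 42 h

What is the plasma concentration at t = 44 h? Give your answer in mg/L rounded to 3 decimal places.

437.738 mg/L

k = ln 2 / 6 = 0.11552 per h
Dose 1 (425 mg at t=0 h): 425·exp(−0.11552·44) = 2.635 mg/L
Dose 2 (400 mg at t=7 h): 400·exp(−0.11552·37) = 5.568 mg/L
Dose 3 (145 mg at t=14 h): 145·exp(−0.11552·30) = 4.531 mg/L
Dose 4 (280 mg at t=21 h): 280·exp(−0.11552·23) = 19.643 mg/L
Dose 5 (90 mg at t=28 h): 90·exp(−0.11552·16) = 14.174 mg/L
Dose 6 (85 mg at t=35 h): 85·exp(−0.11552·9) = 30.052 mg/L
Dose 7 (455 mg at t=42 h): 455·exp(−0.11552·2) = 361.134 mg/L
C(44) = 2.635 + 5.568 + 4.531 + 19.643 + 14.174 + 30.052 + 361.134 = 437.738 mg/L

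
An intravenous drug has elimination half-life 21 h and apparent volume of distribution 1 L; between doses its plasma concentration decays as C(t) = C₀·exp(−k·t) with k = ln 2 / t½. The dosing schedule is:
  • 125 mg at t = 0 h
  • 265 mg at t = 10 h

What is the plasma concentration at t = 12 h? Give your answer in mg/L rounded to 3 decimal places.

332.190 mg/L

k = ln 2 / 21 = 0.03301 per h
Dose 1 (125 mg at t=0 h): 125·exp(−0.03301·12) = 84.119 mg/L
Dose 2 (265 mg at t=10 h): 265·exp(−0.03301·2) = 248.071 mg/L
C(12) = 84.119 + 248.071 = 332.190 mg/L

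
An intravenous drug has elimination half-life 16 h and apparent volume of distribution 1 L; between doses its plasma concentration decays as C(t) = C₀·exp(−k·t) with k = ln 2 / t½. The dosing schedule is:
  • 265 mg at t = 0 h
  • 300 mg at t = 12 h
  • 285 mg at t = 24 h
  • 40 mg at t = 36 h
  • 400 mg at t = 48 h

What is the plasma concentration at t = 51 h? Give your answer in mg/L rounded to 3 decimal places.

545.087 mg/L

k = ln 2 / 16 = 0.04332 per h
Dose 1 (265 mg at t=0 h): 265·exp(−0.04332·51) = 29.088 mg/L
Dose 2 (300 mg at t=12 h): 300·exp(−0.04332·39) = 55.381 mg/L
Dose 3 (285 mg at t=24 h): 285·exp(−0.04332·27) = 88.482 mg/L
Dose 4 (40 mg at t=36 h): 40·exp(−0.04332·15) = 20.885 mg/L
Dose 5 (400 mg at t=48 h): 400·exp(−0.04332·3) = 351.250 mg/L
C(51) = 29.088 + 55.381 + 88.482 + 20.885 + 351.250 = 545.087 mg/L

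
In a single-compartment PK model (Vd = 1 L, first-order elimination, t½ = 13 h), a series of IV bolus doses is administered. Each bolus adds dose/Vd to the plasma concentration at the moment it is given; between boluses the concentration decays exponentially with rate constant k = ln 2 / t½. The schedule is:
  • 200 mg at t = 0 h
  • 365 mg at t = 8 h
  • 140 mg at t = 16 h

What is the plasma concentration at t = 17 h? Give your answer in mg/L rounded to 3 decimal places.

k = ln 2 / 13 = 0.05332 per h
Dose 1 (200 mg at t=0 h): 200·exp(−0.05332·17) = 80.793 mg/L
Dose 2 (365 mg at t=8 h): 365·exp(−0.05332·9) = 225.885 mg/L
Dose 3 (140 mg at t=16 h): 140·exp(−0.05332·1) = 132.731 mg/L
C(17) = 80.793 + 225.885 + 132.731 = 439.409 mg/L

439.409 mg/L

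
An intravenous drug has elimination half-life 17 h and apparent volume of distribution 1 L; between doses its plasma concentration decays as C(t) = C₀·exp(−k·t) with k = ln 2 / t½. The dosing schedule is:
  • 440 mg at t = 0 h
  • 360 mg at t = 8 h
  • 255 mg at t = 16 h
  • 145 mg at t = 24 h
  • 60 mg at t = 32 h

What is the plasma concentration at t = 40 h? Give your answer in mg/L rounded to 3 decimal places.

k = ln 2 / 17 = 0.04077 per h
Dose 1 (440 mg at t=0 h): 440·exp(−0.04077·40) = 86.128 mg/L
Dose 2 (360 mg at t=8 h): 360·exp(−0.04077·32) = 97.647 mg/L
Dose 3 (255 mg at t=16 h): 255·exp(−0.04077·24) = 95.842 mg/L
Dose 4 (145 mg at t=24 h): 145·exp(−0.04077·16) = 75.517 mg/L
Dose 5 (60 mg at t=32 h): 60·exp(−0.04077·8) = 43.300 mg/L
C(40) = 86.128 + 97.647 + 95.842 + 75.517 + 43.300 = 398.435 mg/L

398.435 mg/L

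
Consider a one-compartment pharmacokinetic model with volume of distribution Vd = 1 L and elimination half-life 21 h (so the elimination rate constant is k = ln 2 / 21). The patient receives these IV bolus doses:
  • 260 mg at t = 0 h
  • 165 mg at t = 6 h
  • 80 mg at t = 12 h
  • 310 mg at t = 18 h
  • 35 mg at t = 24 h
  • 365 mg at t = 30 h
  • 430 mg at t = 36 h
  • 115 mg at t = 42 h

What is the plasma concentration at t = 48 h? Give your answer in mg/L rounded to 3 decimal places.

835.170 mg/L

k = ln 2 / 21 = 0.03301 per h
Dose 1 (260 mg at t=0 h): 260·exp(−0.03301·48) = 53.322 mg/L
Dose 2 (165 mg at t=6 h): 165·exp(−0.03301·42) = 41.250 mg/L
Dose 3 (80 mg at t=12 h): 80·exp(−0.03301·36) = 24.380 mg/L
Dose 4 (310 mg at t=18 h): 310·exp(−0.03301·30) = 115.165 mg/L
Dose 5 (35 mg at t=24 h): 35·exp(−0.03301·24) = 15.850 mg/L
Dose 6 (365 mg at t=30 h): 365·exp(−0.03301·18) = 201.496 mg/L
Dose 7 (430 mg at t=36 h): 430·exp(−0.03301·12) = 289.369 mg/L
Dose 8 (115 mg at t=42 h): 115·exp(−0.03301·6) = 94.339 mg/L
C(48) = 53.322 + 41.250 + 24.380 + 115.165 + 15.850 + 201.496 + 289.369 + 94.339 = 835.170 mg/L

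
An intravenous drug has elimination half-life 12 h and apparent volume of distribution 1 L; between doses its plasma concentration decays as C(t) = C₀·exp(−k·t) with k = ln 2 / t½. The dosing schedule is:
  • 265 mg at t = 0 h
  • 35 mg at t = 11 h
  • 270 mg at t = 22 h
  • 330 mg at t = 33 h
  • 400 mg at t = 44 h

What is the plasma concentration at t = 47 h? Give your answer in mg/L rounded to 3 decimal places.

k = ln 2 / 12 = 0.05776 per h
Dose 1 (265 mg at t=0 h): 265·exp(−0.05776·47) = 17.547 mg/L
Dose 2 (35 mg at t=11 h): 35·exp(−0.05776·36) = 4.375 mg/L
Dose 3 (270 mg at t=22 h): 270·exp(−0.05776·25) = 63.712 mg/L
Dose 4 (330 mg at t=33 h): 330·exp(−0.05776·14) = 146.998 mg/L
Dose 5 (400 mg at t=44 h): 400·exp(−0.05776·3) = 336.359 mg/L
C(47) = 17.547 + 4.375 + 63.712 + 146.998 + 336.359 = 568.991 mg/L

568.991 mg/L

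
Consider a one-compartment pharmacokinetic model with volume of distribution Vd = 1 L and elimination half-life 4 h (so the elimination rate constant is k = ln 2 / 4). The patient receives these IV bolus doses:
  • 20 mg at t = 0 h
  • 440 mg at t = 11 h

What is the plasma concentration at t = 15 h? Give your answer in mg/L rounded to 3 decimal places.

221.487 mg/L

k = ln 2 / 4 = 0.17329 per h
Dose 1 (20 mg at t=0 h): 20·exp(−0.17329·15) = 1.487 mg/L
Dose 2 (440 mg at t=11 h): 440·exp(−0.17329·4) = 220.000 mg/L
C(15) = 1.487 + 220.000 = 221.487 mg/L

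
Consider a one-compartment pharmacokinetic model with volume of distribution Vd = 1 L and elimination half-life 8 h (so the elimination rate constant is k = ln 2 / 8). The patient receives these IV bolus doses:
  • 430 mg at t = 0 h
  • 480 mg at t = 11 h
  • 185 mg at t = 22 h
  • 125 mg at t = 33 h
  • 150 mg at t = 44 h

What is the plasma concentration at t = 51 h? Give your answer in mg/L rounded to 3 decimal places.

k = ln 2 / 8 = 0.08664 per h
Dose 1 (430 mg at t=0 h): 430·exp(−0.08664·51) = 5.181 mg/L
Dose 2 (480 mg at t=11 h): 480·exp(−0.08664·40) = 15.000 mg/L
Dose 3 (185 mg at t=22 h): 185·exp(−0.08664·29) = 14.995 mg/L
Dose 4 (125 mg at t=33 h): 125·exp(−0.08664·18) = 26.278 mg/L
Dose 5 (150 mg at t=44 h): 150·exp(−0.08664·7) = 81.788 mg/L
C(51) = 5.181 + 15.000 + 14.995 + 26.278 + 81.788 = 143.242 mg/L

143.242 mg/L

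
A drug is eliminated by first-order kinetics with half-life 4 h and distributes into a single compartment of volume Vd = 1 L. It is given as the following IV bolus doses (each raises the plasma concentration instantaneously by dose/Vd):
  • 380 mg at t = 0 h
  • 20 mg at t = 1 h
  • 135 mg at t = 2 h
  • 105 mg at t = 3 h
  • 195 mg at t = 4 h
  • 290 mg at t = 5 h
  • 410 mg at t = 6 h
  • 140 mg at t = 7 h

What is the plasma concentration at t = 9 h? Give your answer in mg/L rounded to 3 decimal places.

731.914 mg/L

k = ln 2 / 4 = 0.17329 per h
Dose 1 (380 mg at t=0 h): 380·exp(−0.17329·9) = 79.885 mg/L
Dose 2 (20 mg at t=1 h): 20·exp(−0.17329·8) = 5.000 mg/L
Dose 3 (135 mg at t=2 h): 135·exp(−0.17329·7) = 40.136 mg/L
Dose 4 (105 mg at t=3 h): 105·exp(−0.17329·6) = 37.123 mg/L
Dose 5 (195 mg at t=4 h): 195·exp(−0.17329·5) = 81.987 mg/L
Dose 6 (290 mg at t=5 h): 290·exp(−0.17329·4) = 145.000 mg/L
Dose 7 (410 mg at t=6 h): 410·exp(−0.17329·3) = 243.787 mg/L
Dose 8 (140 mg at t=7 h): 140·exp(−0.17329·2) = 98.995 mg/L
C(9) = 79.885 + 5.000 + 40.136 + 37.123 + 81.987 + 145.000 + 243.787 + 98.995 = 731.914 mg/L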